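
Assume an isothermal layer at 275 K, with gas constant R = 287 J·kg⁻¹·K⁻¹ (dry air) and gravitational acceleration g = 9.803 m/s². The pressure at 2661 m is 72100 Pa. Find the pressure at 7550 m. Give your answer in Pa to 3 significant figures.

Scale height: H = RT/g = 287 × 275 / 9.803 = 8051.1 m.
Between two levels, P₂ = P₁ exp(−Δz/H) with Δz = z₂ − z₁.
Δz = 7550.0 − 2661.0 = 4889.0 m; Δz/H = 4889.0/8051.1 = 0.60725.
P₂ = 72100 × exp(−0.60725) = 72100 × 0.54485 = 39284 Pa.

P ≈ 39300 Pa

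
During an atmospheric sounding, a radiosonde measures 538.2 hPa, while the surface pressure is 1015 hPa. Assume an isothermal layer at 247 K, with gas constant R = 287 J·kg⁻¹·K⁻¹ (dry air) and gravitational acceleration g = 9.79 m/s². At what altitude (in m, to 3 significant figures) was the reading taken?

z ≈ 4590 m

Scale height: H = RT/g = 287 × 247 / 9.79 = 7241.0 m.
Invert the barometric formula: z = H ln(P₀/P).
P₀/P = 1015/538.2 = 1.8859; ln(1.8859) = 0.63441.
z = 7241.0 × 0.63441 = 4593.8 m.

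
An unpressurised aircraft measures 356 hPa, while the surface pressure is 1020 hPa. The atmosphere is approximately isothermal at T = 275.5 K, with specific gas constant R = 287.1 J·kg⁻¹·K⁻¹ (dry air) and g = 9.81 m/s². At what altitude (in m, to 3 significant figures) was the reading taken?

Scale height: H = RT/g = 287.1 × 275.5 / 9.81 = 8062.8 m.
Invert the barometric formula: z = H ln(P₀/P).
P₀/P = 1020/356 = 2.8652; ln(2.8652) = 1.0526.
z = 8062.8 × 1.0526 = 8486.9 m.

z ≈ 8490 m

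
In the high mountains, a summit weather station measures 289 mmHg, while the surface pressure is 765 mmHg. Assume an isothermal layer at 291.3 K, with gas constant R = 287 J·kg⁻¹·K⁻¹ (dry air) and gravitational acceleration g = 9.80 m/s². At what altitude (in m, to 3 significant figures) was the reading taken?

Scale height: H = RT/g = 287 × 291.3 / 9.80 = 8530.9 m.
Invert the barometric formula: z = H ln(P₀/P).
P₀/P = 765/289 = 2.6471; ln(2.6471) = 0.97346.
z = 8530.9 × 0.97346 = 8304.5 m.

z ≈ 8300 m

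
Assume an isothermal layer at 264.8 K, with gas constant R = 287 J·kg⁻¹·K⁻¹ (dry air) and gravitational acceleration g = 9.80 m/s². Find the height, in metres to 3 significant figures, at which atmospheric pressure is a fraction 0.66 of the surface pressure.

Scale height: H = RT/g = 287 × 264.8 / 9.80 = 7754.9 m.
Set P/P₀ = exp(−z/H) = 0.66, so z = −H ln(0.66).
−ln(0.66) = 0.41552; z = 7754.9 × 0.41552 = 3222.3 m.

z ≈ 3220 m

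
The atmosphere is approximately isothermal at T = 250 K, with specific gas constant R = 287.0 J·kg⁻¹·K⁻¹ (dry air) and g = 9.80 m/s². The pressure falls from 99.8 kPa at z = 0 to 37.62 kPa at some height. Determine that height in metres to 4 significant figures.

z ≈ 7143 m

Scale height: H = RT/g = 287.0 × 250 / 9.80 = 7321.4 m.
Invert the barometric formula: z = H ln(P₀/P).
P₀/P = 99.8/37.62 = 2.6528; ln(2.6528) = 0.97562.
z = 7321.4 × 0.97562 = 7142.9 m.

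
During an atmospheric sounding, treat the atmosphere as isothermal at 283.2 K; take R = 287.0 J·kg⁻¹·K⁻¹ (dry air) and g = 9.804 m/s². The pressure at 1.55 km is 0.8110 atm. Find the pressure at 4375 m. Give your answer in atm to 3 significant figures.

P ≈ 0.577 atm

Scale height: H = RT/g = 287.0 × 283.2 / 9.804 = 8290.3 m.
Between two levels, P₂ = P₁ exp(−Δz/H) with Δz = z₂ − z₁.
Δz = 4375.0 − 1550.0 = 2825.0 m; Δz/H = 2825.0/8290.3 = 0.34076.
P₂ = 0.8110 × exp(−0.34076) = 0.8110 × 0.71123 = 0.57681 atm.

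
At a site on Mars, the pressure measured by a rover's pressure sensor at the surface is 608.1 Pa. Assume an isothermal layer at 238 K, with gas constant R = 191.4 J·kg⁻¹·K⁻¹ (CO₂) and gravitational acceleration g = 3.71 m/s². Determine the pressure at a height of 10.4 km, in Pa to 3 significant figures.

Scale height: H = RT/g = 191.4 × 238 / 3.71 = 12278 m.
Barometric formula: P = P₀ exp(−z/H).
z/H = 10400/12278 = 0.84704; exp(−0.84704) = 0.42868.
P = 608.1 × 0.42868 = 260.68 Pa.

P ≈ 261 Pa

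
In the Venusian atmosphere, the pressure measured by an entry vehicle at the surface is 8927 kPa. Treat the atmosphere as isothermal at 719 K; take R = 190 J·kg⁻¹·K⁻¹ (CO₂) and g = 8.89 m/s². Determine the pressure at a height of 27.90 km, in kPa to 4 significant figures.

Scale height: H = RT/g = 190 × 719 / 8.89 = 15367 m.
Barometric formula: P = P₀ exp(−z/H).
z/H = 27900/15367 = 1.8156; exp(−1.8156) = 0.16274.
P = 8927 × 0.16274 = 1452.8 kPa.

P ≈ 1453 kPa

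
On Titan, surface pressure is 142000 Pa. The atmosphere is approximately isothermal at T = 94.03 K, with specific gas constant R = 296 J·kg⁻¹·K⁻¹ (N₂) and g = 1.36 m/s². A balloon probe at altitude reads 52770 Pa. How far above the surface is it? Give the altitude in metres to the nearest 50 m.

Scale height: H = RT/g = 296 × 94.03 / 1.36 = 20465 m.
Invert the barometric formula: z = H ln(P₀/P).
P₀/P = 142000/52770 = 2.6909; ln(2.6909) = 0.98988.
z = 20465 × 0.98988 = 20258 m.

z ≈ 20250 m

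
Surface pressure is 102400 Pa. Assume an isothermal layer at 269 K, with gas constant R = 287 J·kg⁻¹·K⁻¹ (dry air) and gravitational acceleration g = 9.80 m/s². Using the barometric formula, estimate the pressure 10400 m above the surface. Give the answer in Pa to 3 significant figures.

P ≈ 27400 Pa

Scale height: H = RT/g = 287 × 269 / 9.80 = 7877.9 m.
Barometric formula: P = P₀ exp(−z/H).
z/H = 10400/7877.9 = 1.3201; exp(−1.3201) = 0.26711.
P = 102400 × 0.26711 = 27352 Pa.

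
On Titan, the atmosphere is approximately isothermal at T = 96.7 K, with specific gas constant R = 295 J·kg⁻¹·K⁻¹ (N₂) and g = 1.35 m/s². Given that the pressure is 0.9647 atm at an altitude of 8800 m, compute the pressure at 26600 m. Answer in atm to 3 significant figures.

P ≈ 0.415 atm

Scale height: H = RT/g = 295 × 96.7 / 1.35 = 21131 m.
Between two levels, P₂ = P₁ exp(−Δz/H) with Δz = z₂ − z₁.
Δz = 26600 − 8800.0 = 17800 m; Δz/H = 17800/21131 = 0.84236.
P₂ = 0.9647 × exp(−0.84236) = 0.9647 × 0.43069 = 0.41549 atm.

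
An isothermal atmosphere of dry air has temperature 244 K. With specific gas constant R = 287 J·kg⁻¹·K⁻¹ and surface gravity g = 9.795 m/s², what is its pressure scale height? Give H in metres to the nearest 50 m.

The scale height of an isothermal atmosphere is H = RT/g.
H = 287 × 244 / 9.795 = 70028/9.795 = 7149.4 m.

H ≈ 7150 m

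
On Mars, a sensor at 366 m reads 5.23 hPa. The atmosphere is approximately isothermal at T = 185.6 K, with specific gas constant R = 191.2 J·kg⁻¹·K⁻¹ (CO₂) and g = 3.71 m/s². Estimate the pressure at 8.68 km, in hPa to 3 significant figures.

Scale height: H = RT/g = 191.2 × 185.6 / 3.71 = 9565.2 m.
Between two levels, P₂ = P₁ exp(−Δz/H) with Δz = z₂ − z₁.
Δz = 8680.0 − 366.00 = 8314.0 m; Δz/H = 8314.0/9565.2 = 0.86919.
P₂ = 5.23 × exp(−0.86919) = 5.23 × 0.41929 = 2.1929 hPa.

P ≈ 2.19 hPa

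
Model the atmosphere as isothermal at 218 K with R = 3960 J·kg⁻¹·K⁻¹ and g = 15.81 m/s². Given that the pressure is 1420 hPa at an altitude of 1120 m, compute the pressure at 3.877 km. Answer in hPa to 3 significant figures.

Scale height: H = RT/g = 3960 × 218 / 15.81 = 54603 m.
Between two levels, P₂ = P₁ exp(−Δz/H) with Δz = z₂ − z₁.
Δz = 3877.0 − 1120.0 = 2757.0 m; Δz/H = 2757.0/54603 = 0.050492.
P₂ = 1420 × exp(−0.050492) = 1420 × 0.95076 = 1350.1 hPa.

P ≈ 1350 hPa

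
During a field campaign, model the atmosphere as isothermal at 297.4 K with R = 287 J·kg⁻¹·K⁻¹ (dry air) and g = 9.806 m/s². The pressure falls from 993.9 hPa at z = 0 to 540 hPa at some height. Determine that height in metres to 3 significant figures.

z ≈ 5310 m

Scale height: H = RT/g = 287 × 297.4 / 9.806 = 8704.2 m.
Invert the barometric formula: z = H ln(P₀/P).
P₀/P = 993.9/540 = 1.8406; ln(1.8406) = 0.61009.
z = 8704.2 × 0.61009 = 5310.3 m.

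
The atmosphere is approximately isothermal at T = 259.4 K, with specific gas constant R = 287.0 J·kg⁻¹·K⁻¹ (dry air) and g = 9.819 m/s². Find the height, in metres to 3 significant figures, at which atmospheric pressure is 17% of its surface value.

z ≈ 13400 m

Scale height: H = RT/g = 287.0 × 259.4 / 9.819 = 7582.0 m.
Set P/P₀ = exp(−z/H) = 0.17, so z = −H ln(0.17).
−ln(0.17) = 1.7720; z = 7582.0 × 1.7720 = 13435 m.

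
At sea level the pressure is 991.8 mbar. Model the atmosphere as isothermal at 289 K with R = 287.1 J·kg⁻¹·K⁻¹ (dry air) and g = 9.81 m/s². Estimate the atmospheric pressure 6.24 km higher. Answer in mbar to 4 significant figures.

Scale height: H = RT/g = 287.1 × 289 / 9.81 = 8457.9 m.
Barometric formula: P = P₀ exp(−z/H).
z/H = 6240.0/8457.9 = 0.73777; exp(−0.73777) = 0.47818.
P = 991.8 × 0.47818 = 474.26 mbar.

P ≈ 474.3 mbar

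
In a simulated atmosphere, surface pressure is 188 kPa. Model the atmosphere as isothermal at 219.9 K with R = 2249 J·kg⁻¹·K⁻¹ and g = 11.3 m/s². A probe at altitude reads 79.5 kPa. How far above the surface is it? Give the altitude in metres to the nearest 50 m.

z ≈ 37650 m

Scale height: H = RT/g = 2249 × 219.9 / 11.3 = 43766 m.
Invert the barometric formula: z = H ln(P₀/P).
P₀/P = 188/79.5 = 2.3648; ln(2.3648) = 0.86069.
z = 43766 × 0.86069 = 37669 m.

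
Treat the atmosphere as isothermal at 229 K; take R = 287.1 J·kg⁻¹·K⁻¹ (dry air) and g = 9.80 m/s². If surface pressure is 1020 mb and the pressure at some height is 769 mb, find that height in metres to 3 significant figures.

z ≈ 1900 m

Scale height: H = RT/g = 287.1 × 229 / 9.80 = 6708.8 m.
Invert the barometric formula: z = H ln(P₀/P).
P₀/P = 1020/769 = 1.3264; ln(1.3264) = 0.28247.
z = 6708.8 × 0.28247 = 1895.0 m.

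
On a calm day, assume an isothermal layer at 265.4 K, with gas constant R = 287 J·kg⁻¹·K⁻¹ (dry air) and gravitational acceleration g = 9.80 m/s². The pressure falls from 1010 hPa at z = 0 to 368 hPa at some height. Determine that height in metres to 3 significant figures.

Scale height: H = RT/g = 287 × 265.4 / 9.80 = 7772.4 m.
Invert the barometric formula: z = H ln(P₀/P).
P₀/P = 1010/368 = 2.7446; ln(2.7446) = 1.0096.
z = 7772.4 × 1.0096 = 7847.0 m.

z ≈ 7850 m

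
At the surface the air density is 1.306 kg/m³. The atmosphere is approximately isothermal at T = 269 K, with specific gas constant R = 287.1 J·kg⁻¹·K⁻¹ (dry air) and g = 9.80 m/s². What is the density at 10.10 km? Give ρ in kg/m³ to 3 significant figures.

Scale height: H = RT/g = 287.1 × 269 / 9.80 = 7880.6 m.
In an isothermal atmosphere, density decays like pressure: ρ = ρ₀ exp(−z/H).
z/H = 10100/7880.6 = 1.2816; exp(−1.2816) = 0.27759.
ρ = 1.306 × 0.27759 = 0.36253 kg/m³.

ρ ≈ 0.363 kg/m³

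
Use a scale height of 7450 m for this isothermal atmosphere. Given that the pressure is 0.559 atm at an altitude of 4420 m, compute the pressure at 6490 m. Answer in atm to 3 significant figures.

Between two levels, P₂ = P₁ exp(−Δz/H) with Δz = z₂ − z₁.
Δz = 6490.0 − 4420.0 = 2070.0 m; Δz/H = 2070.0/7450.0 = 0.27785.
P₂ = 0.559 × exp(−0.27785) = 0.559 × 0.75741 = 0.42339 atm.

P ≈ 0.423 atm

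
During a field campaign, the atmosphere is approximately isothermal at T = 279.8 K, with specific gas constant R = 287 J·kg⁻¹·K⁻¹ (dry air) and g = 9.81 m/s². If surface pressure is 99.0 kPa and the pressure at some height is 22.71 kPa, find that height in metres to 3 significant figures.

z ≈ 12100 m

Scale height: H = RT/g = 287 × 279.8 / 9.81 = 8185.8 m.
Invert the barometric formula: z = H ln(P₀/P).
P₀/P = 99.0/22.71 = 4.3593; ln(4.3593) = 1.4723.
z = 8185.8 × 1.4723 = 12052 m.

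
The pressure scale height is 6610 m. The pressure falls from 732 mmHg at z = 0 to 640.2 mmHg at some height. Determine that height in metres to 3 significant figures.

z ≈ 886 m

Invert the barometric formula: z = H ln(P₀/P).
P₀/P = 732/640.2 = 1.1434; ln(1.1434) = 0.13401.
z = 6610.0 × 0.13401 = 885.81 m.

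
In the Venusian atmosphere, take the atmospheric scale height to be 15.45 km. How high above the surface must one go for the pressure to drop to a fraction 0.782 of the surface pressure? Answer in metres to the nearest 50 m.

Set P/P₀ = exp(−z/H) = 0.782, so z = −H ln(0.782).
−ln(0.782) = 0.24590; z = 15450 × 0.24590 = 3799.2 m.

z ≈ 3800 m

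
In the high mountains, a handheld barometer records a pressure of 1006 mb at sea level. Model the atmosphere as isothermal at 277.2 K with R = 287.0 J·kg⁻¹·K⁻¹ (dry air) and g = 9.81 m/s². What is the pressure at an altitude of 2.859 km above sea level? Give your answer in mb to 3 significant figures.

Scale height: H = RT/g = 287.0 × 277.2 / 9.81 = 8109.7 m.
Barometric formula: P = P₀ exp(−z/H).
z/H = 2859.0/8109.7 = 0.35254; exp(−0.35254) = 0.70290.
P = 1006 × 0.70290 = 707.12 mb.

P ≈ 707 mb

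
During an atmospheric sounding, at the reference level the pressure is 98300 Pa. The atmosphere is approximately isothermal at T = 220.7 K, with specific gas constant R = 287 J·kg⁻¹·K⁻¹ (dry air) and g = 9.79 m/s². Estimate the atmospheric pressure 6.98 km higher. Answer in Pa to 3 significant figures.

P ≈ 33400 Pa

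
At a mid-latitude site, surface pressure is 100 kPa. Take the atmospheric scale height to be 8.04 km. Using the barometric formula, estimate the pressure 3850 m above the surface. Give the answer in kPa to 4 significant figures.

Barometric formula: P = P₀ exp(−z/H).
z/H = 3850.0/8040.0 = 0.47886; exp(−0.47886) = 0.61949.
P = 100 × 0.61949 = 61.949 kPa.

P ≈ 61.95 kPa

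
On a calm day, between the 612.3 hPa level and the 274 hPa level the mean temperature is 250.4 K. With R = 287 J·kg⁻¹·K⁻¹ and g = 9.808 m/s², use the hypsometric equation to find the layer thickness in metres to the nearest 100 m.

Δz ≈ 5900 m

Hypsometric equation: Δz = (R T̄/g) ln(P₁/P₂).
R T̄/g = 287 × 250.4 / 9.808 = 7327.2 m.
ln(612.3/274) = ln(2.2347) = 0.80411.
Δz = 7327.2 × 0.80411 = 5891.9 m.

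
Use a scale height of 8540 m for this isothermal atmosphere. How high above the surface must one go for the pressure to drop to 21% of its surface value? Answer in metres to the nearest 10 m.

z ≈ 13330 m

Set P/P₀ = exp(−z/H) = 0.21, so z = −H ln(0.21).
−ln(0.21) = 1.5606; z = 8540.0 × 1.5606 = 13328 m.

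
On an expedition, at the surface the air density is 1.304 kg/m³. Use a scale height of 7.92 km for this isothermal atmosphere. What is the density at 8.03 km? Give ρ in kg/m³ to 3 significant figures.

ρ ≈ 0.473 kg/m³

In an isothermal atmosphere, density decays like pressure: ρ = ρ₀ exp(−z/H).
z/H = 8030.0/7920.0 = 1.0139; exp(−1.0139) = 0.36280.
ρ = 1.304 × 0.36280 = 0.47309 kg/m³.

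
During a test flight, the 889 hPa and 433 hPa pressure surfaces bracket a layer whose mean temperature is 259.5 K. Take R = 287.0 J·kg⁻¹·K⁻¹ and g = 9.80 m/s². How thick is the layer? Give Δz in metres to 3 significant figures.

Δz ≈ 5470 m

Hypsometric equation: Δz = (R T̄/g) ln(P₁/P₂).
R T̄/g = 287.0 × 259.5 / 9.80 = 7599.6 m.
ln(889/433) = ln(2.0531) = 0.71935.
Δz = 7599.6 × 0.71935 = 5466.8 m.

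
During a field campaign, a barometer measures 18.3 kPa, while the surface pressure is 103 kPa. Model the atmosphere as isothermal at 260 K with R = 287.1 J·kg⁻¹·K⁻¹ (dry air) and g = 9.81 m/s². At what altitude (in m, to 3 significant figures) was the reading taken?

z ≈ 13100 m

Scale height: H = RT/g = 287.1 × 260 / 9.81 = 7609.2 m.
Invert the barometric formula: z = H ln(P₀/P).
P₀/P = 103/18.3 = 5.6284; ln(5.6284) = 1.7278.
z = 7609.2 × 1.7278 = 13147 m.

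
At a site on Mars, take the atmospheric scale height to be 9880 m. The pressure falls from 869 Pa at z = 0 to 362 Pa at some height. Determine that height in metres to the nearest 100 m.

Invert the barometric formula: z = H ln(P₀/P).
P₀/P = 869/362 = 2.4006; ln(2.4006) = 0.87572.
z = 9880.0 × 0.87572 = 8652.1 m.

z ≈ 8700 m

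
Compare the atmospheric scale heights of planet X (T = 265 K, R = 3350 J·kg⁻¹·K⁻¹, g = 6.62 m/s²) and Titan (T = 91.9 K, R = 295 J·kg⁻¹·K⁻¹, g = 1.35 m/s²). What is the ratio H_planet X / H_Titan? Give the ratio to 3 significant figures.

H_planet X/H_Titan ≈ 6.68

H = RT/g for each body.
H_planet X = 3350 × 265 / 6.62 = 134100 m.
H_Titan = 295 × 91.9 / 1.35 = 20082 m.
H_planet X/H_Titan = 134100/20082 = 6.6776.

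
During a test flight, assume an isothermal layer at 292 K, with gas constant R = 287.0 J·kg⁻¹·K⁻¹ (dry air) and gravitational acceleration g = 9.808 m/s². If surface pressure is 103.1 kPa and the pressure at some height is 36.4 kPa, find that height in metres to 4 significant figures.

z ≈ 8896 m

Scale height: H = RT/g = 287.0 × 292 / 9.808 = 8544.5 m.
Invert the barometric formula: z = H ln(P₀/P).
P₀/P = 103.1/36.4 = 2.8324; ln(2.8324) = 1.0411.
z = 8544.5 × 1.0411 = 8895.7 m.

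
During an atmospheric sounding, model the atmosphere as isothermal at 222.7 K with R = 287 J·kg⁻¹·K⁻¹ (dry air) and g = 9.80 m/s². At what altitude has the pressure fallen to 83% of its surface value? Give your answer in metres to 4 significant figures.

z ≈ 1215 m

Scale height: H = RT/g = 287 × 222.7 / 9.80 = 6521.9 m.
Set P/P₀ = exp(−z/H) = 0.83, so z = −H ln(0.83).
−ln(0.83) = 0.18633; z = 6521.9 × 0.18633 = 1215.2 m.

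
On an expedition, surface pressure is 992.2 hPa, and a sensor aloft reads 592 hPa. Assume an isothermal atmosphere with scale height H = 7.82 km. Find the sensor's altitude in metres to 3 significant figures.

Invert the barometric formula: z = H ln(P₀/P).
P₀/P = 992.2/592 = 1.6760; ln(1.6760) = 0.51641.
z = 7820.0 × 0.51641 = 4038.3 m.

z ≈ 4040 m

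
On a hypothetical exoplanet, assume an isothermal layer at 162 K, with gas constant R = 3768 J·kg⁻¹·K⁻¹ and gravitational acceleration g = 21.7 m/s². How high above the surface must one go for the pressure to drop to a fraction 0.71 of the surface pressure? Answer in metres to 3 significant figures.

z ≈ 9630 m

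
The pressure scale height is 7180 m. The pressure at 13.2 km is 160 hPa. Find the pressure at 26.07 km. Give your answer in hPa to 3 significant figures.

Between two levels, P₂ = P₁ exp(−Δz/H) with Δz = z₂ − z₁.
Δz = 26070 − 13200 = 12870 m; Δz/H = 12870/7180.0 = 1.7925.
P₂ = 160 × exp(−1.7925) = 160 × 0.16654 = 26.646 hPa.

P ≈ 26.6 hPa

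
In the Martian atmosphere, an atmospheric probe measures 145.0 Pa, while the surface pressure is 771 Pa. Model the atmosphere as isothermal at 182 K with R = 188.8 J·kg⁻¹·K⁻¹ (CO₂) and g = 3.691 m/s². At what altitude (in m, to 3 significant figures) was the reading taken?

z ≈ 15600 m

Scale height: H = RT/g = 188.8 × 182 / 3.691 = 9309.6 m.
Invert the barometric formula: z = H ln(P₀/P).
P₀/P = 771/145.0 = 5.3172; ln(5.3172) = 1.6709.
z = 9309.6 × 1.6709 = 15555 m.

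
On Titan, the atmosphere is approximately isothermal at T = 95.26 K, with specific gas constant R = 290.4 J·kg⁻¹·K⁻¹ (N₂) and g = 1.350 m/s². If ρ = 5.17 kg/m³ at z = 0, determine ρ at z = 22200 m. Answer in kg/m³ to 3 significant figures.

Scale height: H = RT/g = 290.4 × 95.26 / 1.350 = 20491 m.
In an isothermal atmosphere, density decays like pressure: ρ = ρ₀ exp(−z/H).
z/H = 22200/20491 = 1.0834; exp(−1.0834) = 0.33844.
ρ = 5.17 × 0.33844 = 1.7497 kg/m³.

ρ ≈ 1.75 kg/m³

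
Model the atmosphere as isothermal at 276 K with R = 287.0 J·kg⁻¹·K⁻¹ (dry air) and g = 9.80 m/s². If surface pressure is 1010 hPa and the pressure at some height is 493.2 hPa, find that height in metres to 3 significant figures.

Scale height: H = RT/g = 287.0 × 276 / 9.80 = 8082.9 m.
Invert the barometric formula: z = H ln(P₀/P).
P₀/P = 1010/493.2 = 2.0479; ln(2.0479) = 0.71681.
z = 8082.9 × 0.71681 = 5793.9 m.

z ≈ 5790 m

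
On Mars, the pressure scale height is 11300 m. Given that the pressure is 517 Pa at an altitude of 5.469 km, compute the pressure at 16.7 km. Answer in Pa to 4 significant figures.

Between two levels, P₂ = P₁ exp(−Δz/H) with Δz = z₂ − z₁.
Δz = 16700 − 5469.0 = 11231 m; Δz/H = 11231/11300 = 0.99389.
P₂ = 517 × exp(−0.99389) = 517 × 0.37013 = 191.36 Pa.

P ≈ 191.4 Pa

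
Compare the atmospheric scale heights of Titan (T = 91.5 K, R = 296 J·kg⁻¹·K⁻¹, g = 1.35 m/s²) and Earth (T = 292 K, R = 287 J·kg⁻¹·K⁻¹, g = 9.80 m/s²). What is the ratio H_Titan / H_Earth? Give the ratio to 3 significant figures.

H = RT/g for each body.
H_Titan = 296 × 91.5 / 1.35 = 20062 m.
H_Earth = 287 × 292 / 9.80 = 8551.4 m.
H_Titan/H_Earth = 20062/8551.4 = 2.3460.

H_Titan/H_Earth ≈ 2.35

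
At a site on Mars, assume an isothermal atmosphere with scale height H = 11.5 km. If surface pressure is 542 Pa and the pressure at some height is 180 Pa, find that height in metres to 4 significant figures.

z ≈ 12680 m

Invert the barometric formula: z = H ln(P₀/P).
P₀/P = 542/180 = 3.0111; ln(3.0111) = 1.1023.
z = 11500 × 1.1023 = 12676 m.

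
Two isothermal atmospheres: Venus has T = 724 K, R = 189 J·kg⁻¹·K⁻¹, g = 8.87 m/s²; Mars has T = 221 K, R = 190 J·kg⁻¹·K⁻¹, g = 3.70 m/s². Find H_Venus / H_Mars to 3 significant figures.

H_Venus/H_Mars ≈ 1.36

H = RT/g for each body.
H_Venus = 189 × 724 / 8.87 = 15427 m.
H_Mars = 190 × 221 / 3.70 = 11349 m.
H_Venus/H_Mars = 15427/11349 = 1.3593.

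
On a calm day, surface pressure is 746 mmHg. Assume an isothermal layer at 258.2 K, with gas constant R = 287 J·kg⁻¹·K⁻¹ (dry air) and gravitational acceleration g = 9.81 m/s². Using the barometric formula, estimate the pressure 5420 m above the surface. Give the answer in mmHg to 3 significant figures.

Scale height: H = RT/g = 287 × 258.2 / 9.81 = 7553.9 m.
Barometric formula: P = P₀ exp(−z/H).
z/H = 5420.0/7553.9 = 0.71751; exp(−0.71751) = 0.48797.
P = 746 × 0.48797 = 364.03 mmHg.

P ≈ 364 mmHg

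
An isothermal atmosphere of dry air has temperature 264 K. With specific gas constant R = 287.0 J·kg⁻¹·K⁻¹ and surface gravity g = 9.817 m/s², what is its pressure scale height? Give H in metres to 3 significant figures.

The scale height of an isothermal atmosphere is H = RT/g.
H = 287.0 × 264 / 9.817 = 75768/9.817 = 7718.0 m.

H ≈ 7720 m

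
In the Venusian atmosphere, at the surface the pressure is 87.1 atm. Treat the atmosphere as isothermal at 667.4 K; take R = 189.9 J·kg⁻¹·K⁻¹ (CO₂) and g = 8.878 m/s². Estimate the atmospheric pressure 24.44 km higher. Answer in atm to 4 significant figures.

P ≈ 15.72 atm

Scale height: H = RT/g = 189.9 × 667.4 / 8.878 = 14276 m.
Barometric formula: P = P₀ exp(−z/H).
z/H = 24440/14276 = 1.7120; exp(−1.7120) = 0.18050.
P = 87.1 × 0.18050 = 15.722 atm.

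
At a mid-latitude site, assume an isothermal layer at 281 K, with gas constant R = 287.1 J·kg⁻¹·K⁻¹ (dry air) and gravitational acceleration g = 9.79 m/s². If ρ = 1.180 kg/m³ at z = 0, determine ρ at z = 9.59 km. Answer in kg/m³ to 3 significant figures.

ρ ≈ 0.369 kg/m³

Scale height: H = RT/g = 287.1 × 281 / 9.79 = 8240.6 m.
In an isothermal atmosphere, density decays like pressure: ρ = ρ₀ exp(−z/H).
z/H = 9590.0/8240.6 = 1.1638; exp(−1.1638) = 0.31230.
ρ = 1.180 × 0.31230 = 0.36851 kg/m³.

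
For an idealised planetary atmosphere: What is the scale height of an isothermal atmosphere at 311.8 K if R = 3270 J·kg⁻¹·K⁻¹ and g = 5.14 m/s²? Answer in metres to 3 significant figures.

The scale height of an isothermal atmosphere is H = RT/g.
H = 3270 × 311.8 / 5.14 = 1019600/5.14 = 198370 m.

H ≈ 198000 m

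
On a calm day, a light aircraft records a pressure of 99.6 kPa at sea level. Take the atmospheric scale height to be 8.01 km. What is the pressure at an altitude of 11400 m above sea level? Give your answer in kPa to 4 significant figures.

P ≈ 24.00 kPa

Barometric formula: P = P₀ exp(−z/H).
z/H = 11400/8010.0 = 1.4232; exp(−1.4232) = 0.24094.
P = 99.6 × 0.24094 = 23.998 kPa.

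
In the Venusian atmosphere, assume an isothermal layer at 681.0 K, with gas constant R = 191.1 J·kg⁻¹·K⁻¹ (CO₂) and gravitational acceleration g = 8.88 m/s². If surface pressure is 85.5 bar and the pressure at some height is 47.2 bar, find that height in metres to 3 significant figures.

Scale height: H = RT/g = 191.1 × 681.0 / 8.88 = 14655 m.
Invert the barometric formula: z = H ln(P₀/P).
P₀/P = 85.5/47.2 = 1.8114; ln(1.8114) = 0.59410.
z = 14655 × 0.59410 = 8706.5 m.

z ≈ 8710 m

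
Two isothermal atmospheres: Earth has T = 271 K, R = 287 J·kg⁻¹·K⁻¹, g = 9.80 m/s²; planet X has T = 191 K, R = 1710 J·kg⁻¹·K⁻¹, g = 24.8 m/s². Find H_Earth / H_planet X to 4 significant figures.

H = RT/g for each body.
H_Earth = 287 × 271 / 9.80 = 7936.4 m.
H_planet X = 1710 × 191 / 24.8 = 13170 m.
H_Earth/H_planet X = 7936.4/13170 = 0.60261.

H_Earth/H_planet X ≈ 0.6026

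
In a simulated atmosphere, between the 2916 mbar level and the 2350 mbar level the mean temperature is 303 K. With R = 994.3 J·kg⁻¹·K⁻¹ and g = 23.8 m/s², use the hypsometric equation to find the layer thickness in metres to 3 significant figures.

Δz ≈ 2730 m

Hypsometric equation: Δz = (R T̄/g) ln(P₁/P₂).
R T̄/g = 994.3 × 303 / 23.8 = 12659 m.
ln(2916/2350) = ln(1.2409) = 0.21584.
Δz = 12659 × 0.21584 = 2732.3 m.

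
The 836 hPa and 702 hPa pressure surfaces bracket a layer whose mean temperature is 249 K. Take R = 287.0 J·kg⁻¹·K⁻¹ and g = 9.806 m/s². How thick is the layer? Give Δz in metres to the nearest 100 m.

Δz ≈ 1300 m

Hypsometric equation: Δz = (R T̄/g) ln(P₁/P₂).
R T̄/g = 287.0 × 249 / 9.806 = 7287.7 m.
ln(836/702) = ln(1.1909) = 0.17471.
Δz = 7287.7 × 0.17471 = 1273.2 m.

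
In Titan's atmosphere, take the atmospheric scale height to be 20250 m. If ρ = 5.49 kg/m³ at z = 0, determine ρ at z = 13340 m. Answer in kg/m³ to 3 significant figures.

ρ ≈ 2.84 kg/m³

In an isothermal atmosphere, density decays like pressure: ρ = ρ₀ exp(−z/H).
z/H = 13340/20250 = 0.65877; exp(−0.65877) = 0.51749.
ρ = 5.49 × 0.51749 = 2.8410 kg/m³.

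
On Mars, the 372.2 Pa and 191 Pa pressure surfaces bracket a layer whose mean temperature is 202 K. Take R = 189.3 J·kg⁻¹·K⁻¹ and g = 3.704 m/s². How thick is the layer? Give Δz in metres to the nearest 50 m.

Δz ≈ 6900 m

Hypsometric equation: Δz = (R T̄/g) ln(P₁/P₂).
R T̄/g = 189.3 × 202 / 3.704 = 10324 m.
ln(372.2/191) = ln(1.9487) = 0.66716.
Δz = 10324 × 0.66716 = 6887.8 m.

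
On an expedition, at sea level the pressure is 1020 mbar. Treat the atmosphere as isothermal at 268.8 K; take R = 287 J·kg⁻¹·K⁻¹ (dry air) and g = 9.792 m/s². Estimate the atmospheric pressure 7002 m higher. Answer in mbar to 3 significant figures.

P ≈ 419 mbar

Scale height: H = RT/g = 287 × 268.8 / 9.792 = 7878.4 m.
Barometric formula: P = P₀ exp(−z/H).
z/H = 7002.0/7878.4 = 0.88876; exp(−0.88876) = 0.41117.
P = 1020 × 0.41117 = 419.39 mbar.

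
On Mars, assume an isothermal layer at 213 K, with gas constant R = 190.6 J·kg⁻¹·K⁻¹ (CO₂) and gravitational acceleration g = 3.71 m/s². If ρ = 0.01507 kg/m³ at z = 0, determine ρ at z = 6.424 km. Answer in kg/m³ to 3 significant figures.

Scale height: H = RT/g = 190.6 × 213 / 3.71 = 10943 m.
In an isothermal atmosphere, density decays like pressure: ρ = ρ₀ exp(−z/H).
z/H = 6424.0/10943 = 0.58704; exp(−0.58704) = 0.55597.
ρ = 0.01507 × 0.55597 = 0.0083785 kg/m³.

ρ ≈ 0.00838 kg/m³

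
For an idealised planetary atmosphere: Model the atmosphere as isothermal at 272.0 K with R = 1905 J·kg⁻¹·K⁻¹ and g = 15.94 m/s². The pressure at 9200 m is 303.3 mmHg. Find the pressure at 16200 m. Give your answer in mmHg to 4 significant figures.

Scale height: H = RT/g = 1905 × 272.0 / 15.94 = 32507 m.
Between two levels, P₂ = P₁ exp(−Δz/H) with Δz = z₂ − z₁.
Δz = 16200 − 9200.0 = 7000.0 m; Δz/H = 7000.0/32507 = 0.21534.
P₂ = 303.3 × exp(−0.21534) = 303.3 × 0.80627 = 244.54 mmHg.

P ≈ 244.5 mmHg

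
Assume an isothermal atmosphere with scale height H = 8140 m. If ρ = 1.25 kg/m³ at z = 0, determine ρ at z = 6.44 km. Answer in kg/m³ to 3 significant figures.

ρ ≈ 0.567 kg/m³

In an isothermal atmosphere, density decays like pressure: ρ = ρ₀ exp(−z/H).
z/H = 6440.0/8140.0 = 0.79115; exp(−0.79115) = 0.45332.
ρ = 1.25 × 0.45332 = 0.56665 kg/m³.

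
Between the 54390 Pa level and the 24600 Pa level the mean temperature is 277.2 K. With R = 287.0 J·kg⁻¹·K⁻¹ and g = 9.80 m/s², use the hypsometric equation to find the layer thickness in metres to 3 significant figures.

Δz ≈ 6440 m

Hypsometric equation: Δz = (R T̄/g) ln(P₁/P₂).
R T̄/g = 287.0 × 277.2 / 9.80 = 8118.0 m.
ln(54390/24600) = ln(2.2110) = 0.79344.
Δz = 8118.0 × 0.79344 = 6441.1 m.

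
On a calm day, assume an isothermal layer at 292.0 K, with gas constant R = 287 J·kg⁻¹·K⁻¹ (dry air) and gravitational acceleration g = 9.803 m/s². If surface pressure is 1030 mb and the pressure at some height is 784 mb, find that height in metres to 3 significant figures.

z ≈ 2330 m

Scale height: H = RT/g = 287 × 292.0 / 9.803 = 8548.8 m.
Invert the barometric formula: z = H ln(P₀/P).
P₀/P = 1030/784 = 1.3138; ln(1.3138) = 0.27292.
z = 8548.8 × 0.27292 = 2333.1 m.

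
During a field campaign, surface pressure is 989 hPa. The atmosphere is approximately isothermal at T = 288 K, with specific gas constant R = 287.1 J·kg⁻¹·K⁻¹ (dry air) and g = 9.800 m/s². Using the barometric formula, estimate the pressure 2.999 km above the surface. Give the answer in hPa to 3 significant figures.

P ≈ 693 hPa

Scale height: H = RT/g = 287.1 × 288 / 9.800 = 8437.2 m.
Barometric formula: P = P₀ exp(−z/H).
z/H = 2999.0/8437.2 = 0.35545; exp(−0.35545) = 0.70086.
P = 989 × 0.70086 = 693.15 hPa.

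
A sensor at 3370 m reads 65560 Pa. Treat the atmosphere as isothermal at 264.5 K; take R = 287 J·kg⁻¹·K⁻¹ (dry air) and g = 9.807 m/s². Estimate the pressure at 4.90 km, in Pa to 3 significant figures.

Scale height: H = RT/g = 287 × 264.5 / 9.807 = 7740.5 m.
Between two levels, P₂ = P₁ exp(−Δz/H) with Δz = z₂ − z₁.
Δz = 4900.0 − 3370.0 = 1530.0 m; Δz/H = 1530.0/7740.5 = 0.19766.
P₂ = 65560 × exp(−0.19766) = 65560 × 0.82065 = 53802 Pa.

P ≈ 53800 Pa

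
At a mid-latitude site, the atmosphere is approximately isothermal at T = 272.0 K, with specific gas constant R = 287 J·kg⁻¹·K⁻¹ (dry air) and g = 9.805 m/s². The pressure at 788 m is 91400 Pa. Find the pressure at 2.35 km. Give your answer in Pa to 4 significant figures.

Scale height: H = RT/g = 287 × 272.0 / 9.805 = 7961.7 m.
Between two levels, P₂ = P₁ exp(−Δz/H) with Δz = z₂ − z₁.
Δz = 2350.0 − 788.00 = 1562.0 m; Δz/H = 1562.0/7961.7 = 0.19619.
P₂ = 91400 × exp(−0.19619) = 91400 × 0.82186 = 75118 Pa.

P ≈ 75120 Pa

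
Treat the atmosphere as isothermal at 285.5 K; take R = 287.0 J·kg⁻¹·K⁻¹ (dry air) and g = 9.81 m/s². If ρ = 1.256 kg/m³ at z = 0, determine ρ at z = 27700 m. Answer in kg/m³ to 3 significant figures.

ρ ≈ 0.0456 kg/m³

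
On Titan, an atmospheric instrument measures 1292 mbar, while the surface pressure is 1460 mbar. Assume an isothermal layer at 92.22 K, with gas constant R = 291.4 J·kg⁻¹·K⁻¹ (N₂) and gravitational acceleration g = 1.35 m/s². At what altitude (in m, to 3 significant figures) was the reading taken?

z ≈ 2430 m

Scale height: H = RT/g = 291.4 × 92.22 / 1.35 = 19906 m.
Invert the barometric formula: z = H ln(P₀/P).
P₀/P = 1460/1292 = 1.1300; ln(1.1300) = 0.12222.
z = 19906 × 0.12222 = 2432.9 m.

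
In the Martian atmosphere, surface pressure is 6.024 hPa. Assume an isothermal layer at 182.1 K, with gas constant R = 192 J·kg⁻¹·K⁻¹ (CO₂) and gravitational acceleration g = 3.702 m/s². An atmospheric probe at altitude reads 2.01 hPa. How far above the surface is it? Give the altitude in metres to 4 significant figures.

Scale height: H = RT/g = 192 × 182.1 / 3.702 = 9444.4 m.
Invert the barometric formula: z = H ln(P₀/P).
P₀/P = 6.024/2.01 = 2.9970; ln(2.9970) = 1.0976.
z = 9444.4 × 1.0976 = 10366 m.

z ≈ 10370 m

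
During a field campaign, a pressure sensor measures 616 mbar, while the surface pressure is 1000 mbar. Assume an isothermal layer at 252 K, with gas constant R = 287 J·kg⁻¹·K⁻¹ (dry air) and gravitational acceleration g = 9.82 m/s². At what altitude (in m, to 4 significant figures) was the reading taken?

z ≈ 3568 m

Scale height: H = RT/g = 287 × 252 / 9.82 = 7365.0 m.
Invert the barometric formula: z = H ln(P₀/P).
P₀/P = 1000/616 = 1.6234; ln(1.6234) = 0.48452.
z = 7365.0 × 0.48452 = 3568.5 m.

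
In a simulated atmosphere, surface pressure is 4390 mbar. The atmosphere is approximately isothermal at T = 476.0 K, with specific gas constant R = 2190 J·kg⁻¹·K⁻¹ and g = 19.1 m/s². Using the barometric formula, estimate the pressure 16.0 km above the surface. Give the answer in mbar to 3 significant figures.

Scale height: H = RT/g = 2190 × 476.0 / 19.1 = 54578 m.
Barometric formula: P = P₀ exp(−z/H).
z/H = 16000/54578 = 0.29316; exp(−0.29316) = 0.74590.
P = 4390 × 0.74590 = 3274.5 mbar.

P ≈ 3270 mbar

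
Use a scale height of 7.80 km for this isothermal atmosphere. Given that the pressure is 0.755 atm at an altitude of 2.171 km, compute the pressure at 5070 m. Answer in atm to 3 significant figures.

P ≈ 0.521 atm

Between two levels, P₂ = P₁ exp(−Δz/H) with Δz = z₂ − z₁.
Δz = 5070.0 − 2171.0 = 2899.0 m; Δz/H = 2899.0/7800.0 = 0.37167.
P₂ = 0.755 × exp(−0.37167) = 0.755 × 0.68958 = 0.52063 atm.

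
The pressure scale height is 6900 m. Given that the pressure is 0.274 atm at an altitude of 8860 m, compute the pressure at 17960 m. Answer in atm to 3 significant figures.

Between two levels, P₂ = P₁ exp(−Δz/H) with Δz = z₂ − z₁.
Δz = 17960 − 8860.0 = 9100.0 m; Δz/H = 9100.0/6900.0 = 1.3188.
P₂ = 0.274 × exp(−1.3188) = 0.274 × 0.26746 = 0.073284 atm.

P ≈ 0.0733 atm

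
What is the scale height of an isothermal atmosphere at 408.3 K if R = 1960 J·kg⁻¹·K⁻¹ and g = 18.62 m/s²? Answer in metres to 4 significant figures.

The scale height of an isothermal atmosphere is H = RT/g.
H = 1960 × 408.3 / 18.62 = 800270/18.62 = 42979 m.

H ≈ 42980 m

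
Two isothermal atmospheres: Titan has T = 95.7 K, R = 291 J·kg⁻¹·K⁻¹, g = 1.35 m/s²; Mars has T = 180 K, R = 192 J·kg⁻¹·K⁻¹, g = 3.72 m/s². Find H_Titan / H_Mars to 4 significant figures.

H_Titan/H_Mars ≈ 2.220

H = RT/g for each body.
H_Titan = 291 × 95.7 / 1.35 = 20629 m.
H_Mars = 192 × 180 / 3.72 = 9290.3 m.
H_Titan/H_Mars = 20629/9290.3 = 2.2205.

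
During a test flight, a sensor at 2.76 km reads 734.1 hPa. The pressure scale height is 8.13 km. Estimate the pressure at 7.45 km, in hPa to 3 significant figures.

P ≈ 412 hPa

Between two levels, P₂ = P₁ exp(−Δz/H) with Δz = z₂ − z₁.
Δz = 7450.0 − 2760.0 = 4690.0 m; Δz/H = 4690.0/8130.0 = 0.57688.
P₂ = 734.1 × exp(−0.57688) = 734.1 × 0.56165 = 412.31 hPa.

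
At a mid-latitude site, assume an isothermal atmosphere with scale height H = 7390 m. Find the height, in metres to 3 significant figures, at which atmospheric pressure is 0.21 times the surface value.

z ≈ 11500 m

Set P/P₀ = exp(−z/H) = 0.21, so z = −H ln(0.21).
−ln(0.21) = 1.5606; z = 7390.0 × 1.5606 = 11533 m.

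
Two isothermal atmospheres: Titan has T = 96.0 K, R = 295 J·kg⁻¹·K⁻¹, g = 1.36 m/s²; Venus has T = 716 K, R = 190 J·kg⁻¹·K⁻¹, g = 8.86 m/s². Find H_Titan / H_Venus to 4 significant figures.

H = RT/g for each body.
H_Titan = 295 × 96.0 / 1.36 = 20824 m.
H_Venus = 190 × 716 / 8.86 = 15354 m.
H_Titan/H_Venus = 20824/15354 = 1.3563.

H_Titan/H_Venus ≈ 1.356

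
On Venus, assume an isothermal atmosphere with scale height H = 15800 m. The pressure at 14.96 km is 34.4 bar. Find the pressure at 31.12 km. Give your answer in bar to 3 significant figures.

P ≈ 12.4 bar

Between two levels, P₂ = P₁ exp(−Δz/H) with Δz = z₂ − z₁.
Δz = 31120 − 14960 = 16160 m; Δz/H = 16160/15800 = 1.0228.
P₂ = 34.4 × exp(−1.0228) = 34.4 × 0.35959 = 12.370 bar.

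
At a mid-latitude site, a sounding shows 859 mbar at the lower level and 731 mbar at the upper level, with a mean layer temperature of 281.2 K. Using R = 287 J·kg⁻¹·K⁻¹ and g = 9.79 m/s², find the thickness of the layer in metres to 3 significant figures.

Hypsometric equation: Δz = (R T̄/g) ln(P₁/P₂).
R T̄/g = 287 × 281.2 / 9.79 = 8243.6 m.
ln(859/731) = ln(1.1751) = 0.16135.
Δz = 8243.6 × 0.16135 = 1330.1 m.

Δz ≈ 1330 m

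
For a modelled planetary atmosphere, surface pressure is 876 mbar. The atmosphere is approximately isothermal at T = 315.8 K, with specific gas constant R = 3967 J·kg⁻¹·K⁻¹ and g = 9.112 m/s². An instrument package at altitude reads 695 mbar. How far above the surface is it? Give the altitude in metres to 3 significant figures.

Scale height: H = RT/g = 3967 × 315.8 / 9.112 = 137490 m.
Invert the barometric formula: z = H ln(P₀/P).
P₀/P = 876/695 = 1.2604; ln(1.2604) = 0.23143.
z = 137490 × 0.23143 = 31819 m.

z ≈ 31800 m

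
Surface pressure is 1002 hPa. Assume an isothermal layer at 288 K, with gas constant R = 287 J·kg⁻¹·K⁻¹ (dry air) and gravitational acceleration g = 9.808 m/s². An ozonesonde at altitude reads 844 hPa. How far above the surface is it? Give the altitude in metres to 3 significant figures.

Scale height: H = RT/g = 287 × 288 / 9.808 = 8427.4 m.
Invert the barometric formula: z = H ln(P₀/P).
P₀/P = 1002/844 = 1.1872; ln(1.1872) = 0.17160.
z = 8427.4 × 0.17160 = 1446.1 m.

z ≈ 1450 m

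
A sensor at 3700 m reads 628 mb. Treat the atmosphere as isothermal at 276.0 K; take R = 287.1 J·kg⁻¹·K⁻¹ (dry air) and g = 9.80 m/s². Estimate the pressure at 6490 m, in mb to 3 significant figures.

P ≈ 445 mb

Scale height: H = RT/g = 287.1 × 276.0 / 9.80 = 8085.7 m.
Between two levels, P₂ = P₁ exp(−Δz/H) with Δz = z₂ − z₁.
Δz = 6490.0 − 3700.0 = 2790.0 m; Δz/H = 2790.0/8085.7 = 0.34505.
P₂ = 628 × exp(−0.34505) = 628 × 0.70818 = 444.74 mb.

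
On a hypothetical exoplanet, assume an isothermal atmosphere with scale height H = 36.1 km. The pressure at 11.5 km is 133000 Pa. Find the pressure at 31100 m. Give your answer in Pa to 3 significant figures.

P ≈ 77300 Pa

Between two levels, P₂ = P₁ exp(−Δz/H) with Δz = z₂ − z₁.
Δz = 31100 − 11500 = 19600 m; Δz/H = 19600/36100 = 0.54294.
P₂ = 133000 × exp(−0.54294) = 133000 × 0.58104 = 77278 Pa.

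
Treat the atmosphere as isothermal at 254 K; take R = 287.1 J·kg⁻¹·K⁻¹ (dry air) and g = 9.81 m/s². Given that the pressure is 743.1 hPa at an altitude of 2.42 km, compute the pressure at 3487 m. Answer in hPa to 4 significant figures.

P ≈ 643.7 hPa

Scale height: H = RT/g = 287.1 × 254 / 9.81 = 7433.6 m.
Between two levels, P₂ = P₁ exp(−Δz/H) with Δz = z₂ − z₁.
Δz = 3487.0 − 2420.0 = 1067.0 m; Δz/H = 1067.0/7433.6 = 0.14354.
P₂ = 743.1 × exp(−0.14354) = 743.1 × 0.86629 = 643.74 hPa.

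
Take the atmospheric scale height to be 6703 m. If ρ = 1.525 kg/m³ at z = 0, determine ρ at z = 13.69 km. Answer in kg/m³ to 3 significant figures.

In an isothermal atmosphere, density decays like pressure: ρ = ρ₀ exp(−z/H).
z/H = 13690/6703.0 = 2.0424; exp(−2.0424) = 0.12972.
ρ = 1.525 × 0.12972 = 0.19782 kg/m³.

ρ ≈ 0.198 kg/m³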